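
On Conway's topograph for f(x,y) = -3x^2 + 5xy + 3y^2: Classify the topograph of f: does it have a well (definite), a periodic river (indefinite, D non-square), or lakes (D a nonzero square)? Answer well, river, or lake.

D = b²−4ac = 5² − 4·(-3)·3 = 61
D > 0 non-square ⇒ indefinite ⇒ periodic river

river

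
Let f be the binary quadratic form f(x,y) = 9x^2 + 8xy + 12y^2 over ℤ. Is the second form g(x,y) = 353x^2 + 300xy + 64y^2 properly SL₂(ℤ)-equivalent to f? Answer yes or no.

D₁ = -368, D₂ = -368
f: reduced (well bottom): (9,8,12) with a≤c, −a<b≤a
g: flip: (353,300,64)→(64,-300,353)
g: translate: b→-44 (≡-300 mod 128), so (64,-300,353)→(64,-44,9)
g: flip: (64,-44,9)→(9,44,64)
g: translate: b→8 (≡44 mod 18), so (9,44,64)→(9,8,12)
g: reduced (well bottom): (9,8,12) with a≤c, −a<b≤a
reduced forms (9, 8, 12) vs (9, 8, 12) ⇒ equivalent

yes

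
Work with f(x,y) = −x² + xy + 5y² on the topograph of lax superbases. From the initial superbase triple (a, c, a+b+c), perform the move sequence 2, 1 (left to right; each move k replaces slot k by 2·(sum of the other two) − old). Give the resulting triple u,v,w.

start (-1,5,5) = (f(1,0),f(0,1),f(1,1))
replace slot 2: 2·((-1)+5) − 5 = 3 → (-1,3,5)
replace slot 1: 2·(3+5) − (-1) = 17 → (17,3,5)

17,3,5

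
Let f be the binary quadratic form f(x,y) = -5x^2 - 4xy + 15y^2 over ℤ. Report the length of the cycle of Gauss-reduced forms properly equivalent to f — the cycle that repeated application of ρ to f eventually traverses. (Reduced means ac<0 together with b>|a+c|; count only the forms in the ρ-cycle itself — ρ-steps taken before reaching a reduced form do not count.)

D = 316, ⌊√D⌋ = 17
descent: ρ → (15,4,-5)
descent: ρ → (-5,16,3)  [lands on river]
river: ρ → (3,14,-10)
river: ρ → (-10,6,7)
river: ρ → (7,8,-9)
river: ρ → (-9,10,6)
river: ρ → (6,14,-5)
ρ-cycle length = 6 (tail of 2 descent steps not counted)

6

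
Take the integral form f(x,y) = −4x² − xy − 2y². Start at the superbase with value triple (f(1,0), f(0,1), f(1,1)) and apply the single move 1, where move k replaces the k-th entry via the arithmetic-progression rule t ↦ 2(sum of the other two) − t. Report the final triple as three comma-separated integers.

start (-4,-2,-7) = (f(1,0),f(0,1),f(1,1))
replace slot 1: 2·((-2)+(-7)) − (-4) = -14 → (-14,-2,-7)

-14,-2,-7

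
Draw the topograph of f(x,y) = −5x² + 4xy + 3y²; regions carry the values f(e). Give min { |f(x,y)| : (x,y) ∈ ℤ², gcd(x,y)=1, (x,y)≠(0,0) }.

river: ρ → (3,8,-1)
river: ρ → (-1,8,3)
river: ρ → (3,4,-5)
river: ρ → (-5,6,2)
river: ρ → (2,6,-5)
river: ρ → (-5,4,3)
closes: descent 0, river 6
min |a| on river = 1

1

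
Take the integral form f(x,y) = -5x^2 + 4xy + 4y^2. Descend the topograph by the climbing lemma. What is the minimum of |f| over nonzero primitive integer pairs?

river: ρ → (4,4,-5)
river: ρ → (-5,6,3)
river: ρ → (3,6,-5)
river: ρ → (-5,4,4)
closes: descent 0, river 4
min |a| on river = 3

3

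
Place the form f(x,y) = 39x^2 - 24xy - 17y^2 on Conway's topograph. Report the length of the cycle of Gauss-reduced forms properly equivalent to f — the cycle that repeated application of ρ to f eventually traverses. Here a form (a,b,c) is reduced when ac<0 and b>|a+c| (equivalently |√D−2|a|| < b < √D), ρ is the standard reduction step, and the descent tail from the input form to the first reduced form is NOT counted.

D = 3228, ⌊√D⌋ = 56
descent: ρ → (-17,24,39)  [lands on river]
river: ρ → (39,54,-2)
river: ρ → (-2,54,39)
river: ρ → (39,24,-17)
river: ρ → (-17,44,19)
river: ρ → (19,32,-29)
river: ρ → (-29,26,22)
river: ρ → (22,18,-33)
river: ρ → (-33,48,7)
river: ρ → (7,50,-26)
river: ρ → (-26,54,3)
river: ρ → (3,54,-26)
river: ρ → (-26,50,7)
river: ρ → (7,48,-33)
river: ρ → (-33,18,22)
river: ρ → (22,26,-29)
river: ρ → (-29,32,19)
river: ρ → (19,44,-17)
ρ-cycle length = 18 (tail of 1 descent step not counted)

18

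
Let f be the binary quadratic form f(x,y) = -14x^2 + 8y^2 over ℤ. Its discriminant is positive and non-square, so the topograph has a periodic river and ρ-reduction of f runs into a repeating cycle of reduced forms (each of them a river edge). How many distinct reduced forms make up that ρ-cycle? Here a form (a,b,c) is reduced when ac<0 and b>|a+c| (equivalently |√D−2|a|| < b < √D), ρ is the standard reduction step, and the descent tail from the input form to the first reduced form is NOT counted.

D = 448, ⌊√D⌋ = 21
descent: ρ → (8,16,-6)  [lands on river]
river: ρ → (-6,20,2)
river: ρ → (2,20,-6)
river: ρ → (-6,16,8)
ρ-cycle length = 4 (tail of 1 descent step not counted)

4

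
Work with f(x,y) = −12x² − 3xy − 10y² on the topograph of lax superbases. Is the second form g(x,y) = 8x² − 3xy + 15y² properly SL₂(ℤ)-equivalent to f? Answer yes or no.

D₁ = -471, D₂ = -471
f is negative-definite; reduce −f:
−f: flip: (12,3,10)→(10,-3,12)
−f: reduced (well bottom): (10,-3,12) with a≤c, −a<b≤a
flip sign back: reduced form of f is (-10,3,-12)
g: reduced (well bottom): (8,-3,15) with a≤c, −a<b≤a
reduced forms (-10, 3, -12) vs (8, -3, 15) ⇒ inequivalent

no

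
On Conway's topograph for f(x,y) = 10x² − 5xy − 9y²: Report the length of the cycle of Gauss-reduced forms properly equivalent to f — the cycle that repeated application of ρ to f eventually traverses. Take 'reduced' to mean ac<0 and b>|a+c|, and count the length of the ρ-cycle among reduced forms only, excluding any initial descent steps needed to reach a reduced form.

D = 385, ⌊√D⌋ = 19
descent: ρ → (-9,5,10)  [lands on river]
river: ρ → (10,15,-4)
river: ρ → (-4,17,6)
river: ρ → (6,19,-1)
river: ρ → (-1,19,6)
river: ρ → (6,17,-4)
river: ρ → (-4,15,10)
river: ρ → (10,5,-9)
river: ρ → (-9,13,6)
river: ρ → (6,11,-11)
river: ρ → (-11,11,6)
river: ρ → (6,13,-9)
ρ-cycle length = 12 (tail of 1 descent step not counted)

12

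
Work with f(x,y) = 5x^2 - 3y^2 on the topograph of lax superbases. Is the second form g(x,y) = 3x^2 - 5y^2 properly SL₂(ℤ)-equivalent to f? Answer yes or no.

D₁ = 60, D₂ = 60
river cycle of f (length 2): (-3, 6, 2), (2, 6, -3)
river cycle of g (length 2): (3, 6, -2), (-2, 6, 3)
cycles differ ⇒ inequivalent

no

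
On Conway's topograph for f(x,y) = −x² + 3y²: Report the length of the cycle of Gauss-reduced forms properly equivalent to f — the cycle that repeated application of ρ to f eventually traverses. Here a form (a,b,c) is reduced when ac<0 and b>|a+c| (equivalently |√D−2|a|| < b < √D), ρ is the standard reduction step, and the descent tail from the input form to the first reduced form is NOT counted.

D = 12, ⌊√D⌋ = 3
descent: ρ → (3,0,-1)
descent: ρ → (-1,2,2)  [lands on river]
river: ρ → (2,2,-1)
ρ-cycle length = 2 (tail of 2 descent steps not counted)

2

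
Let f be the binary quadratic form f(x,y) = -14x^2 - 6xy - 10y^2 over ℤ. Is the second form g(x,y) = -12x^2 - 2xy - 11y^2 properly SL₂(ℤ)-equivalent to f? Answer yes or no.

D₁ = -524, D₂ = -524
f is negative-definite; reduce −f:
−f: flip: (14,6,10)→(10,-6,14)
−f: reduced (well bottom): (10,-6,14) with a≤c, −a<b≤a
flip sign back: reduced form of f is (-10,6,-14)
g is negative-definite; reduce −g:
−g: flip: (12,2,11)→(11,-2,12)
−g: reduced (well bottom): (11,-2,12) with a≤c, −a<b≤a
flip sign back: reduced form of g is (-11,2,-12)
reduced forms (-10, 6, -14) vs (-11, 2, -12) ⇒ inequivalent

no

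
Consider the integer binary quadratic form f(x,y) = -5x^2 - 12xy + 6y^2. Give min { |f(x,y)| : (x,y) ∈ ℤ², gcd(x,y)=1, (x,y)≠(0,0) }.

descent: ρ → (6,12,-5)  [lands on river]
river: ρ → (-5,8,10)
river: ρ → (10,12,-3)
river: ρ → (-3,12,10)
river: ρ → (10,8,-5)
river: ρ → (-5,12,6)
closes: descent 1, river 6
min |a| on river = 3

3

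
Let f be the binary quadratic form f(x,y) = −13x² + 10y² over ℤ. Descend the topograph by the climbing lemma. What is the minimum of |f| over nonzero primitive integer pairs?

descent: ρ → (10,20,-3)  [lands on river]
river: ρ → (-3,22,3)
river: ρ → (3,20,-10)
river: ρ → (-10,20,3)
river: ρ → (3,22,-3)
river: ρ → (-3,20,10)
closes: descent 1, river 6
min |a| on river = 3

3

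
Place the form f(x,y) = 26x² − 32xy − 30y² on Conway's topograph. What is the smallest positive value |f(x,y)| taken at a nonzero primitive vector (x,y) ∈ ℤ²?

descent: ρ → (-30,32,26)  [lands on river]
river: ρ → (26,20,-36)
river: ρ → (-36,52,10)
river: ρ → (10,48,-46)
river: ρ → (-46,44,12)
river: ρ → (12,52,-30)
river: ρ → (-30,8,34)
river: ρ → (34,60,-4)
river: ρ → (-4,60,34)
river: ρ → (34,8,-30)
river: ρ → (-30,52,12)
river: ρ → (12,44,-46)
river: ρ → (-46,48,10)
river: ρ → (10,52,-36)
river: ρ → (-36,20,26)
river: ρ → (26,32,-30)
river: ρ → (-30,28,28)
river: ρ → (28,28,-30)
closes: descent 1, river 18
min |a| on river = 4

4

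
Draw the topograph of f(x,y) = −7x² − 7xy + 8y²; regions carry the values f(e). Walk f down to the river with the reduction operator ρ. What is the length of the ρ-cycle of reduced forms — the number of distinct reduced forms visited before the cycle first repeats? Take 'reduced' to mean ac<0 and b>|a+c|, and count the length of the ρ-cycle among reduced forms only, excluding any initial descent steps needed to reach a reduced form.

D = 273, ⌊√D⌋ = 16
descent: ρ → (8,7,-7)  [lands on river]
river: ρ → (-7,7,8)
river: ρ → (8,9,-6)
river: ρ → (-6,15,2)
river: ρ → (2,13,-13)
river: ρ → (-13,13,2)
river: ρ → (2,15,-6)
river: ρ → (-6,9,8)
ρ-cycle length = 8 (tail of 1 descent step not counted)

8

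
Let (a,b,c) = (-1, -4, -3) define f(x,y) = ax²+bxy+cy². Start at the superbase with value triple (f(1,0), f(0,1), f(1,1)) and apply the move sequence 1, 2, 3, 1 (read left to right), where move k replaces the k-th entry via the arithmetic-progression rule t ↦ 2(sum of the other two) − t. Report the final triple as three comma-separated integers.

start (-1,-3,-8) = (f(1,0),f(0,1),f(1,1))
replace slot 1: 2·((-3)+(-8)) − (-1) = -21 → (-21,-3,-8)
replace slot 2: 2·((-21)+(-8)) − (-3) = -55 → (-21,-55,-8)
replace slot 3: 2·((-21)+(-55)) − (-8) = -144 → (-21,-55,-144)
replace slot 1: 2·((-55)+(-144)) − (-21) = -377 → (-377,-55,-144)

-377,-55,-144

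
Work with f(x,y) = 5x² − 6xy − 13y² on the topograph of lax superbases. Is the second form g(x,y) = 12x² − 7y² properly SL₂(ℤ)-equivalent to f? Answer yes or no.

D₁ = 296, D₂ = 336
discriminants differ ⇒ not SL₂(ℤ)-equivalent

no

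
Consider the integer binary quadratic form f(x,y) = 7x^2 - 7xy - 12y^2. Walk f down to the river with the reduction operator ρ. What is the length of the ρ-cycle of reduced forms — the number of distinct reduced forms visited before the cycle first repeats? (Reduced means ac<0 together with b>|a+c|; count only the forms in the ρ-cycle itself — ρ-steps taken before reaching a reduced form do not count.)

D = 385, ⌊√D⌋ = 19
descent: ρ → (-12,7,7)  [lands on river]
river: ρ → (7,7,-12)
river: ρ → (-12,17,2)
river: ρ → (2,19,-3)
river: ρ → (-3,17,8)
river: ρ → (8,15,-5)
river: ρ → (-5,15,8)
river: ρ → (8,17,-3)
river: ρ → (-3,19,2)
river: ρ → (2,17,-12)
ρ-cycle length = 10 (tail of 1 descent step not counted)

10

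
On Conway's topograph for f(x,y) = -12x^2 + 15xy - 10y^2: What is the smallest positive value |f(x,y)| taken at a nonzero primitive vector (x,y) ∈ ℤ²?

translate: b→9 (≡-15 mod 24), so (12,-15,10)→(12,9,7)
flip: (12,9,7)→(7,-9,12)
translate: b→5 (≡-9 mod 14), so (7,-9,12)→(7,5,10)
reduced (well bottom): (7,5,10) with a≤c, −a<b≤a
well minimum |f| = |-7| = 7 (negative-definite)

7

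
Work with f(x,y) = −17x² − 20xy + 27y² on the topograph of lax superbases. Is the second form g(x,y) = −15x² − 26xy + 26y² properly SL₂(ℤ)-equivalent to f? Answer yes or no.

D₁ = 2236, D₂ = 2236
river cycle of f (length 20): (27, 20, -17), (-17, 14, 30), (30, 46, -1), (-1, 46, 30), (30, 14, -17), (-17, 20, 27), (27, 34, -10), (-10, 46, 3), (3, 44, -25), (-25, 6, 22), … (10 more)
river cycle of g (length 16): (26, 26, -15), (-15, 34, 18), (18, 38, -11), (-11, 28, 33), (33, 38, -6), (-6, 46, 5), (5, 44, -15), (-15, 46, 2), (2, 46, -15), (-15, 44, 5), … (6 more)
cycles differ ⇒ inequivalent

no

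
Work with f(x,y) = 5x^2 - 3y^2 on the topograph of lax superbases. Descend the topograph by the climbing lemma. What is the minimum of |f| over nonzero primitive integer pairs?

descent: ρ → (-3,6,2)  [lands on river]
river: ρ → (2,6,-3)
closes: descent 1, river 2
min |a| on river = 2

2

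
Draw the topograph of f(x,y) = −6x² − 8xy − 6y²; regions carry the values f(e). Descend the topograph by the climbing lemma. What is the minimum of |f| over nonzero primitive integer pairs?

translate: b→-4 (≡8 mod 12), so (6,8,6)→(6,-4,4)
flip: (6,-4,4)→(4,4,6)
reduced (well bottom): (4,4,6) with a≤c, −a<b≤a
well minimum |f| = |-4| = 4 (negative-definite)

4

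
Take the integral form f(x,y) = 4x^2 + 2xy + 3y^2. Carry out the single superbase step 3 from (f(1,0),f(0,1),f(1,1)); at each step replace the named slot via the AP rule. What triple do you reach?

start (4,3,9) = (f(1,0),f(0,1),f(1,1))
replace slot 3: 2·(4+3) − 9 = 5 → (4,3,5)

4,3,5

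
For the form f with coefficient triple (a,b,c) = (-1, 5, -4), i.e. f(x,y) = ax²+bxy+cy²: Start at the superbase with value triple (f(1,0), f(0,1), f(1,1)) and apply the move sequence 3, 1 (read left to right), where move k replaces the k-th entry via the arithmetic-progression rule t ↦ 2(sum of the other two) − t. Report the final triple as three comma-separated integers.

start (-1,-4,0) = (f(1,0),f(0,1),f(1,1))
replace slot 3: 2·((-1)+(-4)) − 0 = -10 → (-1,-4,-10)
replace slot 1: 2·((-4)+(-10)) − (-1) = -27 → (-27,-4,-10)

-27,-4,-10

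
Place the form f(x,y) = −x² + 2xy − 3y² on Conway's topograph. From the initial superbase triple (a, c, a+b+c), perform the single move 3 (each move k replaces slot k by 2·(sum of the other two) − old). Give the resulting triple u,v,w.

start (-1,-3,-2) = (f(1,0),f(0,1),f(1,1))
replace slot 3: 2·((-1)+(-3)) − (-2) = -6 → (-1,-3,-6)

-1,-3,-6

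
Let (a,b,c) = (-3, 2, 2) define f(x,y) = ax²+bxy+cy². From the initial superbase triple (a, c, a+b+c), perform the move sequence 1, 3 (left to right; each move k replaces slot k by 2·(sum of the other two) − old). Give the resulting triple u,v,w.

start (-3,2,1) = (f(1,0),f(0,1),f(1,1))
replace slot 1: 2·(2+1) − (-3) = 9 → (9,2,1)
replace slot 3: 2·(9+2) − 1 = 21 → (9,2,21)

9,2,21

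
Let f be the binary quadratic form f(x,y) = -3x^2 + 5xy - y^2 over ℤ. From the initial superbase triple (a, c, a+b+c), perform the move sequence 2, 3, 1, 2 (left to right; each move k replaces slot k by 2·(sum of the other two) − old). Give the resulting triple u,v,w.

start (-3,-1,1) = (f(1,0),f(0,1),f(1,1))
replace slot 2: 2·((-3)+1) − (-1) = -3 → (-3,-3,1)
replace slot 3: 2·((-3)+(-3)) − 1 = -13 → (-3,-3,-13)
replace slot 1: 2·((-3)+(-13)) − (-3) = -29 → (-29,-3,-13)
replace slot 2: 2·((-29)+(-13)) − (-3) = -81 → (-29,-81,-13)

-29,-81,-13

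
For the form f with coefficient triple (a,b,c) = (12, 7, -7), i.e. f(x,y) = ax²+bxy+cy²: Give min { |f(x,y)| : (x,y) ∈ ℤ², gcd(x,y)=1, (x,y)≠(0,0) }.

river: ρ → (-7,7,12)
river: ρ → (12,17,-2)
river: ρ → (-2,19,3)
river: ρ → (3,17,-8)
river: ρ → (-8,15,5)
river: ρ → (5,15,-8)
river: ρ → (-8,17,3)
river: ρ → (3,19,-2)
river: ρ → (-2,17,12)
river: ρ → (12,7,-7)
closes: descent 0, river 10
min |a| on river = 2

2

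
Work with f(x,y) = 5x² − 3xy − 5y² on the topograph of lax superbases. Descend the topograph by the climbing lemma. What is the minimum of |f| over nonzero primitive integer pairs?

descent: ρ → (-5,3,5)  [lands on river]
river: ρ → (5,7,-3)
river: ρ → (-3,5,7)
river: ρ → (7,9,-1)
river: ρ → (-1,9,7)
river: ρ → (7,5,-3)
river: ρ → (-3,7,5)
river: ρ → (5,3,-5)
river: ρ → (-5,7,3)
river: ρ → (3,5,-7)
river: ρ → (-7,9,1)
river: ρ → (1,9,-7)
river: ρ → (-7,5,3)
river: ρ → (3,7,-5)
closes: descent 1, river 14
min |a| on river = 1

1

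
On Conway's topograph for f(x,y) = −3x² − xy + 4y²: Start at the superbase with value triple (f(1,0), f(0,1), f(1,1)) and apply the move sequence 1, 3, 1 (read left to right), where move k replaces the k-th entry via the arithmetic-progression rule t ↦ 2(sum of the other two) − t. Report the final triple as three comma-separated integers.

start (-3,4,0) = (f(1,0),f(0,1),f(1,1))
replace slot 1: 2·(4+0) − (-3) = 11 → (11,4,0)
replace slot 3: 2·(11+4) − 0 = 30 → (11,4,30)
replace slot 1: 2·(4+30) − 11 = 57 → (57,4,30)

57,4,30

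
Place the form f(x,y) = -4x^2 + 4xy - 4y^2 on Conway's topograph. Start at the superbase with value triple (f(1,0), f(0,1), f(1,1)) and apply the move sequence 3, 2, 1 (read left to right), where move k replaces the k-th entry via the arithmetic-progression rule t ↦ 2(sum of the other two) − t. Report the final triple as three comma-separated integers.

start (-4,-4,-4) = (f(1,0),f(0,1),f(1,1))
replace slot 3: 2·((-4)+(-4)) − (-4) = -12 → (-4,-4,-12)
replace slot 2: 2·((-4)+(-12)) − (-4) = -28 → (-4,-28,-12)
replace slot 1: 2·((-28)+(-12)) − (-4) = -76 → (-76,-28,-12)

-76,-28,-12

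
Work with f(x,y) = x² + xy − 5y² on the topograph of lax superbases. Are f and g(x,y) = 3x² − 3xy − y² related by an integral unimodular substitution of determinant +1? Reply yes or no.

D₁ = 21, D₂ = 21
river cycle of f (length 2): (1, 3, -3), (-3, 3, 1)
river cycle of g (length 2): (-1, 3, 3), (3, 3, -1)
cycles differ ⇒ inequivalent

no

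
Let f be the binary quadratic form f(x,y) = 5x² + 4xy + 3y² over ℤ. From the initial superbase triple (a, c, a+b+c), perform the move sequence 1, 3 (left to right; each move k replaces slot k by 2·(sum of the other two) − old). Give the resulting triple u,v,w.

start (5,3,12) = (f(1,0),f(0,1),f(1,1))
replace slot 1: 2·(3+12) − 5 = 25 → (25,3,12)
replace slot 3: 2·(25+3) − 12 = 44 → (25,3,44)

25,3,44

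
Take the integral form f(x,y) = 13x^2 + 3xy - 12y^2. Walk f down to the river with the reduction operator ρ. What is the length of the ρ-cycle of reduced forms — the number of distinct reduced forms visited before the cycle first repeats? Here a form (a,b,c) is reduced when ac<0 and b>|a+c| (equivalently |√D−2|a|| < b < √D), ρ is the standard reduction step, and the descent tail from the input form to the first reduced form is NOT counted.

D = 633, ⌊√D⌋ = 25
river: ρ → (-12,21,4)
river: ρ → (4,19,-17)
river: ρ → (-17,15,6)
river: ρ → (6,21,-8)
river: ρ → (-8,11,16)
river: ρ → (16,21,-3)
river: ρ → (-3,21,16)
river: ρ → (16,11,-8)
river: ρ → (-8,21,6)
river: ρ → (6,15,-17)
river: ρ → (-17,19,4)
river: ρ → (4,21,-12)
river: ρ → (-12,3,13)
river: ρ → (13,23,-2)
river: ρ → (-2,25,1)
river: ρ → (1,25,-2)
river: ρ → (-2,23,13)
river: ρ → (13,3,-12)
ρ-cycle length = 18 (tail of 0 descent steps not counted)

18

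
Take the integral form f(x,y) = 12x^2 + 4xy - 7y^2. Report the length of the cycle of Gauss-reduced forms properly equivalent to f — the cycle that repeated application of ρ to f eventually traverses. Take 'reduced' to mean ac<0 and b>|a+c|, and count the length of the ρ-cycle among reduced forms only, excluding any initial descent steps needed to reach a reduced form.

D = 352, ⌊√D⌋ = 18
descent: ρ → (-7,10,9)  [lands on river]
river: ρ → (9,8,-8)
river: ρ → (-8,8,9)
river: ρ → (9,10,-7)
river: ρ → (-7,18,1)
river: ρ → (1,18,-7)
ρ-cycle length = 6 (tail of 1 descent step not counted)

6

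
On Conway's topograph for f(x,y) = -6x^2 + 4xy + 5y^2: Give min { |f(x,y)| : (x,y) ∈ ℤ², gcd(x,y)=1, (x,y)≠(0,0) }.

river: ρ → (5,6,-5)
river: ρ → (-5,4,6)
river: ρ → (6,8,-3)
river: ρ → (-3,10,3)
river: ρ → (3,8,-6)
river: ρ → (-6,4,5)
closes: descent 0, river 6
min |a| on river = 3

3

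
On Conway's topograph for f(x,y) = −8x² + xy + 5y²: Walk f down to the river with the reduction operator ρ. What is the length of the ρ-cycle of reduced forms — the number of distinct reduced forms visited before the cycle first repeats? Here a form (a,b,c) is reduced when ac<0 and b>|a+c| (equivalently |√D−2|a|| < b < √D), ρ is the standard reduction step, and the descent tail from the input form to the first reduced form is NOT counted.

D = 161, ⌊√D⌋ = 12
descent: ρ → (5,9,-4)  [lands on river]
river: ρ → (-4,7,7)
river: ρ → (7,7,-4)
river: ρ → (-4,9,5)
river: ρ → (5,11,-2)
river: ρ → (-2,9,10)
river: ρ → (10,11,-1)
river: ρ → (-1,11,10)
river: ρ → (10,9,-2)
river: ρ → (-2,11,5)
ρ-cycle length = 10 (tail of 1 descent step not counted)

10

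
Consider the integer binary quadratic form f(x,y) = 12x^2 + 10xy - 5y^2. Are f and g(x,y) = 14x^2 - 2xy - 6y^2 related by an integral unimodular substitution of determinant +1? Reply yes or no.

D₁ = 340, D₂ = 340
river cycle of f (length 14): (-5, 10, 12), (12, 14, -3), (-3, 16, 7), (7, 12, -7), (-7, 16, 3), (3, 14, -12), (-12, 10, 5), (5, 10, -12), (-12, 14, 3), (3, 16, -7), … (4 more)
river cycle of g (length 6): (-6, 14, 6), (6, 10, -10), (-10, 10, 6), (6, 14, -6), (-6, 10, 10), (10, 10, -6)
cycles differ ⇒ inequivalent

no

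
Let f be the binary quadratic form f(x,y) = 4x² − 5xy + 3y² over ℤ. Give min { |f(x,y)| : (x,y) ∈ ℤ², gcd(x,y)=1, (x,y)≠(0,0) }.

translate: b→3 (≡-5 mod 8), so (4,-5,3)→(4,3,2)
flip: (4,3,2)→(2,-3,4)
translate: b→1 (≡-3 mod 4), so (2,-3,4)→(2,1,3)
reduced (well bottom): (2,1,3) with a≤c, −a<b≤a
well minimum = a = 2

2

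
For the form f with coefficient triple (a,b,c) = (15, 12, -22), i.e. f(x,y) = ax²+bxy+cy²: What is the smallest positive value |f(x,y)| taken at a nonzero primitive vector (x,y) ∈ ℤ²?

river: ρ → (-22,32,5)
river: ρ → (5,38,-1)
river: ρ → (-1,38,5)
river: ρ → (5,32,-22)
river: ρ → (-22,12,15)
river: ρ → (15,18,-19)
river: ρ → (-19,20,14)
river: ρ → (14,36,-3)
river: ρ → (-3,36,14)
river: ρ → (14,20,-19)
river: ρ → (-19,18,15)
river: ρ → (15,12,-22)
closes: descent 0, river 12
min |a| on river = 1

1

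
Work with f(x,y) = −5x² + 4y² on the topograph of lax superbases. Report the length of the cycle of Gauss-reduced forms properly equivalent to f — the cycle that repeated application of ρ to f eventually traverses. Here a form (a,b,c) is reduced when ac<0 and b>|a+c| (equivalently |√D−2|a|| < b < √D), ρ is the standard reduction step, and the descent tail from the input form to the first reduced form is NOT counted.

D = 80, ⌊√D⌋ = 8
descent: ρ → (4,8,-1)  [lands on river]
river: ρ → (-1,8,4)
ρ-cycle length = 2 (tail of 1 descent step not counted)

2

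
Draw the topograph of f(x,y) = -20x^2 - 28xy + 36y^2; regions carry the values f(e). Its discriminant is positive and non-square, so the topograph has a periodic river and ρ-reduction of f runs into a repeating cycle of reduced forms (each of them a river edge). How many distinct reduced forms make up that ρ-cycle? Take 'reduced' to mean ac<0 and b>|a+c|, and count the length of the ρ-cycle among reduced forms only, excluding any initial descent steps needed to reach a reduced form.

D = 3664, ⌊√D⌋ = 60
descent: ρ → (36,28,-20)  [lands on river]
river: ρ → (-20,52,12)
river: ρ → (12,44,-36)
river: ρ → (-36,28,20)
river: ρ → (20,52,-12)
river: ρ → (-12,44,36)
ρ-cycle length = 6 (tail of 1 descent step not counted)

6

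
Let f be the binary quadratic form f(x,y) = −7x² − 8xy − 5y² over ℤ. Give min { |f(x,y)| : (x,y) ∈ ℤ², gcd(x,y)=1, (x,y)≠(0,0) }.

translate: b→-6 (≡8 mod 14), so (7,8,5)→(7,-6,4)
flip: (7,-6,4)→(4,6,7)
translate: b→-2 (≡6 mod 8), so (4,6,7)→(4,-2,5)
reduced (well bottom): (4,-2,5) with a≤c, −a<b≤a
well minimum |f| = |-4| = 4 (negative-definite)

4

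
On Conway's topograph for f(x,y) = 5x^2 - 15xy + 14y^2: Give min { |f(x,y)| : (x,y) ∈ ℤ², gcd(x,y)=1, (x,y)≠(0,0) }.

translate: b→5 (≡-15 mod 10), so (5,-15,14)→(5,5,4)
flip: (5,5,4)→(4,-5,5)
translate: b→3 (≡-5 mod 8), so (4,-5,5)→(4,3,4)
reduced (well bottom): (4,3,4) with a≤c, −a<b≤a
well minimum = a = 4

4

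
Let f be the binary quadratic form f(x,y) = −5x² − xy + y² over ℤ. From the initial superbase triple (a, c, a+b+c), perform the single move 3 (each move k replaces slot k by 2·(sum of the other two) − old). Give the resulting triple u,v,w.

start (-5,1,-5) = (f(1,0),f(0,1),f(1,1))
replace slot 3: 2·((-5)+1) − (-5) = -3 → (-5,1,-3)

-5,1,-3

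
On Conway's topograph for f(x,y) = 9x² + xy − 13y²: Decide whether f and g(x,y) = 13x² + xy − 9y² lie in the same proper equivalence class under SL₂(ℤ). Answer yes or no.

D₁ = 469, D₂ = 469
river cycle of f (length 4): (9, 19, -3), (-3, 17, 15), (15, 13, -5), (-5, 17, 9)
river cycle of g (length 4): (-9, 17, 5), (5, 13, -15), (-15, 17, 3), (3, 19, -9)
cycles differ ⇒ inequivalent

no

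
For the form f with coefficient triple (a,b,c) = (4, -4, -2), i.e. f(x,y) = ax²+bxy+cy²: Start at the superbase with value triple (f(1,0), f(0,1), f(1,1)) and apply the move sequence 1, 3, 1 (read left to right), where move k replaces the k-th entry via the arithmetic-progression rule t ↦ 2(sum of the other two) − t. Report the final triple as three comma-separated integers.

start (4,-2,-2) = (f(1,0),f(0,1),f(1,1))
replace slot 1: 2·((-2)+(-2)) − 4 = -12 → (-12,-2,-2)
replace slot 3: 2·((-12)+(-2)) − (-2) = -26 → (-12,-2,-26)
replace slot 1: 2·((-2)+(-26)) − (-12) = -44 → (-44,-2,-26)

-44,-2,-26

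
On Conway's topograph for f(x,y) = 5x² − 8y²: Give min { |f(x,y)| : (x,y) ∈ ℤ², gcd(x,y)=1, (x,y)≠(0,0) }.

descent: ρ → (-8,0,5)
descent: ρ → (5,10,-3)  [lands on river]
river: ρ → (-3,8,8)
river: ρ → (8,8,-3)
river: ρ → (-3,10,5)
closes: descent 2, river 4
min |a| on river = 3

3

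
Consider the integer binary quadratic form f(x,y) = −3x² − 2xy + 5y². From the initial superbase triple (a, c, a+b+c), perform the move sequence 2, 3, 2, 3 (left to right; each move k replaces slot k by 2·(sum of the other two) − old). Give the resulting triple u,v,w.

start (-3,5,0) = (f(1,0),f(0,1),f(1,1))
replace slot 2: 2·((-3)+0) − 5 = -11 → (-3,-11,0)
replace slot 3: 2·((-3)+(-11)) − 0 = -28 → (-3,-11,-28)
replace slot 2: 2·((-3)+(-28)) − (-11) = -51 → (-3,-51,-28)
replace slot 3: 2·((-3)+(-51)) − (-28) = -80 → (-3,-51,-80)

-3,-51,-80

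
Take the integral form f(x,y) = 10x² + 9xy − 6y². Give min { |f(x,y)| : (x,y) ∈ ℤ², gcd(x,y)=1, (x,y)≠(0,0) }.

river: ρ → (-6,15,4)
river: ρ → (4,17,-2)
river: ρ → (-2,15,12)
river: ρ → (12,9,-5)
river: ρ → (-5,11,10)
river: ρ → (10,9,-6)
closes: descent 0, river 6
min |a| on river = 2

2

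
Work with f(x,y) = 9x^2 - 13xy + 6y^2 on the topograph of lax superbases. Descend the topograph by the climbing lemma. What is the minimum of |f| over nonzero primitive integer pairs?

translate: b→5 (≡-13 mod 18), so (9,-13,6)→(9,5,2)
flip: (9,5,2)→(2,-5,9)
translate: b→-1 (≡-5 mod 4), so (2,-5,9)→(2,-1,6)
reduced (well bottom): (2,-1,6) with a≤c, −a<b≤a
well minimum = a = 2

2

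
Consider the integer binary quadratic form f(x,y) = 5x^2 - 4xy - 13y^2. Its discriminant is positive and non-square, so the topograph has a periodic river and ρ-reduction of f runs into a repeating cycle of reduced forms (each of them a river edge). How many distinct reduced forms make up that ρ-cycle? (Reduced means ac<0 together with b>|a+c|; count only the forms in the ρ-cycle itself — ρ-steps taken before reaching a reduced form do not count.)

D = 276, ⌊√D⌋ = 16
descent: ρ → (-13,4,5)
descent: ρ → (5,16,-1)  [lands on river]
river: ρ → (-1,16,5)
river: ρ → (5,14,-4)
river: ρ → (-4,10,11)
river: ρ → (11,12,-3)
river: ρ → (-3,12,11)
river: ρ → (11,10,-4)
river: ρ → (-4,14,5)
ρ-cycle length = 8 (tail of 2 descent steps not counted)

8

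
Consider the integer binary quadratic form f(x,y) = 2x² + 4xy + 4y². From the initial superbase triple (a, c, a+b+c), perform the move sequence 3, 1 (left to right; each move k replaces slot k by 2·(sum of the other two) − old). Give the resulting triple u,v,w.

start (2,4,10) = (f(1,0),f(0,1),f(1,1))
replace slot 3: 2·(2+4) − 10 = 2 → (2,4,2)
replace slot 1: 2·(4+2) − 2 = 10 → (10,4,2)

10,4,2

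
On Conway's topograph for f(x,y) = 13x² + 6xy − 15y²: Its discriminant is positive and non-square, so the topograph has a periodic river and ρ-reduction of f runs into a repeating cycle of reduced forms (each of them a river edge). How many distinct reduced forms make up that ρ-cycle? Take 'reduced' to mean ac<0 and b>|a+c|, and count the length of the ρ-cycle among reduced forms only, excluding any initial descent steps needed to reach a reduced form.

D = 816, ⌊√D⌋ = 28
river: ρ → (-15,24,4)
river: ρ → (4,24,-15)
river: ρ → (-15,6,13)
river: ρ → (13,20,-8)
river: ρ → (-8,28,1)
river: ρ → (1,28,-8)
river: ρ → (-8,20,13)
river: ρ → (13,6,-15)
ρ-cycle length = 8 (tail of 0 descent steps not counted)

8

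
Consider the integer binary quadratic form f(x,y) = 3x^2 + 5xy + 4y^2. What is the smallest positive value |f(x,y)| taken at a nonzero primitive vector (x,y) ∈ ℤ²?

translate: b→-1 (≡5 mod 6), so (3,5,4)→(3,-1,2)
flip: (3,-1,2)→(2,1,3)
reduced (well bottom): (2,1,3) with a≤c, −a<b≤a
well minimum = a = 2

2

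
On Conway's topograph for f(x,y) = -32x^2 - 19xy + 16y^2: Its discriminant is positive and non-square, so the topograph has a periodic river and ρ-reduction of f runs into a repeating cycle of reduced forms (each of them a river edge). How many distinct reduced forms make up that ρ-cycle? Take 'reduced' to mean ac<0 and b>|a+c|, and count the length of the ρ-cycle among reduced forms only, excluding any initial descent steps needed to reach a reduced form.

D = 2409, ⌊√D⌋ = 49
descent: ρ → (16,19,-32)  [lands on river]
river: ρ → (-32,45,3)
river: ρ → (3,45,-32)
river: ρ → (-32,19,16)
river: ρ → (16,45,-6)
river: ρ → (-6,39,37)
river: ρ → (37,35,-8)
river: ρ → (-8,45,12)
river: ρ → (12,27,-35)
river: ρ → (-35,43,4)
river: ρ → (4,45,-24)
river: ρ → (-24,3,25)
river: ρ → (25,47,-2)
river: ρ → (-2,49,1)
river: ρ → (1,49,-2)
river: ρ → (-2,47,25)
river: ρ → (25,3,-24)
river: ρ → (-24,45,4)
river: ρ → (4,43,-35)
river: ρ → (-35,27,12)
river: ρ → (12,45,-8)
river: ρ → (-8,35,37)
river: ρ → (37,39,-6)
river: ρ → (-6,45,16)
ρ-cycle length = 24 (tail of 1 descent step not counted)

24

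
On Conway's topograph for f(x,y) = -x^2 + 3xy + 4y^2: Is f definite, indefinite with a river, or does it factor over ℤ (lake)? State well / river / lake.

D = b²−4ac = 3² − 4·(-1)·4 = 25
D = 5² is a perfect square ⇒ form factors over ℤ ⇒ lakes

lake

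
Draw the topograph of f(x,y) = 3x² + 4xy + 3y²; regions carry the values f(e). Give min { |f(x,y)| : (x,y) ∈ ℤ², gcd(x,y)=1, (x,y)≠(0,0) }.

translate: b→-2 (≡4 mod 6), so (3,4,3)→(3,-2,2)
flip: (3,-2,2)→(2,2,3)
reduced (well bottom): (2,2,3) with a≤c, −a<b≤a
well minimum = a = 2

2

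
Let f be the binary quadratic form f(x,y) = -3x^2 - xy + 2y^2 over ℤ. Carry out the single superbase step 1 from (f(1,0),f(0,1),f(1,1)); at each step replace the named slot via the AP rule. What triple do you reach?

start (-3,2,-2) = (f(1,0),f(0,1),f(1,1))
replace slot 1: 2·(2+(-2)) − (-3) = 3 → (3,2,-2)

3,2,-2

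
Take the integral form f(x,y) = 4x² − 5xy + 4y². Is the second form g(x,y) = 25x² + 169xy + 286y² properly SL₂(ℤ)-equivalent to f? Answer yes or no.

D₁ = -39, D₂ = -39
f: translate: b→3 (≡-5 mod 8), so (4,-5,4)→(4,3,3)
f: flip: (4,3,3)→(3,-3,4)
f: translate: b→3 (≡-3 mod 6), so (3,-3,4)→(3,3,4)
f: reduced (well bottom): (3,3,4) with a≤c, −a<b≤a
g: translate: b→19 (≡169 mod 50), so (25,169,286)→(25,19,4)
g: flip: (25,19,4)→(4,-19,25)
g: translate: b→-3 (≡-19 mod 8), so (4,-19,25)→(4,-3,3)
g: flip: (4,-3,3)→(3,3,4)
g: reduced (well bottom): (3,3,4) with a≤c, −a<b≤a
reduced forms (3, 3, 4) vs (3, 3, 4) ⇒ equivalent

yes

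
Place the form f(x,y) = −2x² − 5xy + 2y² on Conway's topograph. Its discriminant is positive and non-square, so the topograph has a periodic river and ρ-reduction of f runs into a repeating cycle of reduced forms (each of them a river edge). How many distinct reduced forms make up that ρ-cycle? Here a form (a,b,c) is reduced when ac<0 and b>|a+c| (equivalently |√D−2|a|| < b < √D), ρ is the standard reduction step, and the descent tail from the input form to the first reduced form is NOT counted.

D = 41, ⌊√D⌋ = 6
descent: ρ → (2,5,-2)  [lands on river]
river: ρ → (-2,3,4)
river: ρ → (4,5,-1)
river: ρ → (-1,5,4)
river: ρ → (4,3,-2)
river: ρ → (-2,5,2)
river: ρ → (2,3,-4)
river: ρ → (-4,5,1)
river: ρ → (1,5,-4)
river: ρ → (-4,3,2)
ρ-cycle length = 10 (tail of 1 descent step not counted)

10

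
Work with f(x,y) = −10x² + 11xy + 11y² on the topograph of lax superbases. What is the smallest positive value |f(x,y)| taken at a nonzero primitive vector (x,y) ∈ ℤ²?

river: ρ → (11,11,-10)
river: ρ → (-10,9,12)
river: ρ → (12,15,-7)
river: ρ → (-7,13,14)
river: ρ → (14,15,-6)
river: ρ → (-6,21,5)
river: ρ → (5,19,-10)
river: ρ → (-10,21,3)
river: ρ → (3,21,-10)
river: ρ → (-10,19,5)
river: ρ → (5,21,-6)
river: ρ → (-6,15,14)
river: ρ → (14,13,-7)
river: ρ → (-7,15,12)
river: ρ → (12,9,-10)
river: ρ → (-10,11,11)
closes: descent 0, river 16
min |a| on river = 3

3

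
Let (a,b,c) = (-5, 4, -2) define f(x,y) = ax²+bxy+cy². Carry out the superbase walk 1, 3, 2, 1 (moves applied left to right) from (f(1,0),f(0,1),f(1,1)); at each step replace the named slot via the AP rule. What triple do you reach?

start (-5,-2,-3) = (f(1,0),f(0,1),f(1,1))
replace slot 1: 2·((-2)+(-3)) − (-5) = -5 → (-5,-2,-3)
replace slot 3: 2·((-5)+(-2)) − (-3) = -11 → (-5,-2,-11)
replace slot 2: 2·((-5)+(-11)) − (-2) = -30 → (-5,-30,-11)
replace slot 1: 2·((-30)+(-11)) − (-5) = -77 → (-77,-30,-11)

-77,-30,-11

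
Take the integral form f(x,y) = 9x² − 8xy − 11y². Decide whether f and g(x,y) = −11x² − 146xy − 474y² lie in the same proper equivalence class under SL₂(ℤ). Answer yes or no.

D₁ = 460, D₂ = 460
river cycle of f (length 10): (-11, 8, 9), (9, 10, -10), (-10, 10, 9), (9, 8, -11), (-11, 14, 6), (6, 10, -15), (-15, 20, 1), (1, 20, -15), (-15, 10, 6), (6, 14, -11)
river cycle of g (length 10): (-11, 8, 9), (9, 10, -10), (-10, 10, 9), (9, 8, -11), (-11, 14, 6), (6, 10, -15), (-15, 20, 1), (1, 20, -15), (-15, 10, 6), (6, 14, -11)
cycles coincide ⇒ equivalent

yes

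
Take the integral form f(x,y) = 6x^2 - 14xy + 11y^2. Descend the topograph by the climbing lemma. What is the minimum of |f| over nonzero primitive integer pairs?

translate: b→-2 (≡-14 mod 12), so (6,-14,11)→(6,-2,3)
flip: (6,-2,3)→(3,2,6)
reduced (well bottom): (3,2,6) with a≤c, −a<b≤a
well minimum = a = 3

3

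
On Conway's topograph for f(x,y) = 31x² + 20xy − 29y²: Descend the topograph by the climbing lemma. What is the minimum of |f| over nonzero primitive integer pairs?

river: ρ → (-29,38,22)
river: ρ → (22,50,-17)
river: ρ → (-17,52,19)
river: ρ → (19,62,-2)
river: ρ → (-2,62,19)
river: ρ → (19,52,-17)
river: ρ → (-17,50,22)
river: ρ → (22,38,-29)
river: ρ → (-29,20,31)
river: ρ → (31,42,-18)
river: ρ → (-18,30,43)
river: ρ → (43,56,-5)
river: ρ → (-5,54,54)
river: ρ → (54,54,-5)
river: ρ → (-5,56,43)
river: ρ → (43,30,-18)
river: ρ → (-18,42,31)
river: ρ → (31,20,-29)
closes: descent 0, river 18
min |a| on river = 2

2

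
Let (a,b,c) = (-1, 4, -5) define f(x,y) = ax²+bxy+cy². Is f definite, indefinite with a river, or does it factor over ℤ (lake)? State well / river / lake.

D = b²−4ac = 4² − 4·(-1)·(-5) = -4
D < 0 ⇒ definite ⇒ every region one sign ⇒ single well

well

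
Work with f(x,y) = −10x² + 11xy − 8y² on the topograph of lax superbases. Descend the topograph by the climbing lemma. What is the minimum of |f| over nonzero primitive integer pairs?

translate: b→9 (≡-11 mod 20), so (10,-11,8)→(10,9,7)
flip: (10,9,7)→(7,-9,10)
translate: b→5 (≡-9 mod 14), so (7,-9,10)→(7,5,8)
reduced (well bottom): (7,5,8) with a≤c, −a<b≤a
well minimum |f| = |-7| = 7 (negative-definite)

7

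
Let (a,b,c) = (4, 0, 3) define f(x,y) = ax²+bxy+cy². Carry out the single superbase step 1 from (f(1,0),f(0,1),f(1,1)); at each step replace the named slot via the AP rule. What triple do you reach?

start (4,3,7) = (f(1,0),f(0,1),f(1,1))
replace slot 1: 2·(3+7) − 4 = 16 → (16,3,7)

16,3,7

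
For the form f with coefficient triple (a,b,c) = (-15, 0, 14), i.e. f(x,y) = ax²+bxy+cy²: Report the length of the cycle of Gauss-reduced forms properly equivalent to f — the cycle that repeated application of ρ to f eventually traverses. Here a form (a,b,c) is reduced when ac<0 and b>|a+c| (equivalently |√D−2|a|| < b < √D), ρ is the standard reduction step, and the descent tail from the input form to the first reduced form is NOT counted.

D = 840, ⌊√D⌋ = 28
descent: ρ → (14,28,-1)  [lands on river]
river: ρ → (-1,28,14)
ρ-cycle length = 2 (tail of 1 descent step not counted)

2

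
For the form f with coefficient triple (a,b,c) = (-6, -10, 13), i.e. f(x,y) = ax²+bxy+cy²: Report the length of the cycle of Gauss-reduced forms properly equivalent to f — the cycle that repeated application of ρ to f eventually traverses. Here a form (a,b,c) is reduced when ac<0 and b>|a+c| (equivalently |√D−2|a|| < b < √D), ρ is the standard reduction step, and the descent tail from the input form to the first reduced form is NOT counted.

D = 412, ⌊√D⌋ = 20
descent: ρ → (13,10,-6)  [lands on river]
river: ρ → (-6,14,9)
river: ρ → (9,4,-11)
river: ρ → (-11,18,2)
river: ρ → (2,18,-11)
river: ρ → (-11,4,9)
river: ρ → (9,14,-6)
river: ρ → (-6,10,13)
river: ρ → (13,16,-3)
river: ρ → (-3,20,1)
river: ρ → (1,20,-3)
river: ρ → (-3,16,13)
ρ-cycle length = 12 (tail of 1 descent step not counted)

12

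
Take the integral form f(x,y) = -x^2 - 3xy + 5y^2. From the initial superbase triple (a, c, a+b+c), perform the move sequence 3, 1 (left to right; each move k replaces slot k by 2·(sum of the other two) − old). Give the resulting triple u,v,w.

start (-1,5,1) = (f(1,0),f(0,1),f(1,1))
replace slot 3: 2·((-1)+5) − 1 = 7 → (-1,5,7)
replace slot 1: 2·(5+7) − (-1) = 25 → (25,5,7)

25,5,7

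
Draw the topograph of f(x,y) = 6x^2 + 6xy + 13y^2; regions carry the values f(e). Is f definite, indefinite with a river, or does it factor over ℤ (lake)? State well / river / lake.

D = b²−4ac = 6² − 4·6·13 = -276
D < 0 ⇒ definite ⇒ every region one sign ⇒ single well

well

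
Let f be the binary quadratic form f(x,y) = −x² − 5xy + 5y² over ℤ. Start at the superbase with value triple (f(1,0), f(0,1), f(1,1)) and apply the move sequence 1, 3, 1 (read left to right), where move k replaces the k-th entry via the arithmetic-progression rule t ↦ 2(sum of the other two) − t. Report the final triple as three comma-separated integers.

start (-1,5,-1) = (f(1,0),f(0,1),f(1,1))
replace slot 1: 2·(5+(-1)) − (-1) = 9 → (9,5,-1)
replace slot 3: 2·(9+5) − (-1) = 29 → (9,5,29)
replace slot 1: 2·(5+29) − 9 = 59 → (59,5,29)

59,5,29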